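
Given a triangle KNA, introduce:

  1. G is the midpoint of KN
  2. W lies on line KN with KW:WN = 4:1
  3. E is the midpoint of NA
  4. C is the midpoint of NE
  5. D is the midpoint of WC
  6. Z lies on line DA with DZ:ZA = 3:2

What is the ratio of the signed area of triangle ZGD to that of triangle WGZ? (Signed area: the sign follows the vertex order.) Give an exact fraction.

Set K = (0, 0), N = (1, 0), A = (0, 1); any affine frame gives the same invariant.
1. G is the midpoint of KN ⇒ G = (1/2, 0)
2. W lies on line KN with KW:WN = 4:1 ⇒ W = (4/5, 0)
3. E is the midpoint of NA ⇒ E = (1/2, 1/2)
4. C is the midpoint of NE ⇒ C = (3/4, 1/4)
5. D is the midpoint of WC ⇒ D = (31/40, 1/8)
6. Z lies on line DA with DZ:ZA = 3:2 ⇒ Z = (31/100, 13/20)
2·[ZGD] = 81/400, 2·[WGZ] = -39/200
[ZGD]:[WGZ] = 81/400:-39/200 = -27/26

[ZGD]:[WGZ] = -27/26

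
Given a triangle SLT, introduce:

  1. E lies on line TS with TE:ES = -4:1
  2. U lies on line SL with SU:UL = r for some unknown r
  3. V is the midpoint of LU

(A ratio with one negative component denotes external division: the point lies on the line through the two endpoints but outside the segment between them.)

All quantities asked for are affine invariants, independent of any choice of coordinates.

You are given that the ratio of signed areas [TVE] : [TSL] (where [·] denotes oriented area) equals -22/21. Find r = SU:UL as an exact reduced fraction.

Work in coordinates with S = (0, 0), L = (1, 0), T = (0, 1).
1. E lies on line TS with TE:ES = -4:1 ⇒ E = (0, -1/3)
2. With SU:UL = r, write λ = r/(r+1) so U = S + λ·(L−S); U is affine-linear in λ
3. V is the midpoint of LU ⇒ V is an affine combination of earlier points and hence also affine-linear in λ
Every point depending on U is an affine combination of U and λ-independent points, so each such coordinate is linear in λ; the λ² term in each signed area is a multiple of (L−S)×(L−S) = 0, so 2·[TVE] and 2·[TSL] are each linear in λ. Evaluating at λ=0 and λ=1:
  2·[TVE] = -2/3·λ − 2/3,   2·[TSL] = 1
So [TVE]:[TSL] = (-2/3·λ − 2/3) / (1). Setting this equal to -22/21:
  -2/3·λ − 2/3 = -22/21·(1)  ⇒  λ = 4/7
Then r = λ/(1−λ) = (4/7)/(3/7) = 4/3. Check: with r = 4/3, U = (4/7, 0) and [TVE]:[TSL] = -22/21 as required.

r = 4/3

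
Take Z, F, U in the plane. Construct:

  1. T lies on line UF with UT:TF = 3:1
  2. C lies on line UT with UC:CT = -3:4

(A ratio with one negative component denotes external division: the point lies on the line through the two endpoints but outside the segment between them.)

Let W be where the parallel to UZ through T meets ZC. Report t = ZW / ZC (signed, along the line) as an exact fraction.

Set Z = (0, 0), F = (1, 0), U = (0, 1); any affine frame gives the same invariant.
1. T lies on line UF with UT:TF = 3:1 ⇒ T = (3/4, 1/4)
2. C lies on line UT with UC:CT = -3:4 ⇒ C = (-9/4, 13/4)
through T parallel to UZ: direction (0, -1); meets ZC at W = (3/4, -13/12)
W = Z + t·(C−Z) with t = -1/3

t = -1/3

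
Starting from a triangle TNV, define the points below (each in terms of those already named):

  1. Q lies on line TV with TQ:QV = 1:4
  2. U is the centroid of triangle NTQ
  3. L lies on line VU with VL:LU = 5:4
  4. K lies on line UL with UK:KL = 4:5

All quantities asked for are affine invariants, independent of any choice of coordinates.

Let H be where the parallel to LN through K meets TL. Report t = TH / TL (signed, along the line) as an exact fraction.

Work in coordinates with T = (0, 0), N = (1, 0), V = (0, 1).
1. Q lies on line TV with TQ:QV = 1:4 ⇒ Q = (0, 1/5)
2. U is the centroid of triangle NTQ ⇒ U = (1/3, 1/15)
3. L lies on line VU with VL:LU = 5:4 ⇒ L = (5/27, 13/27)
4. K lies on line UL with UK:KL = 4:5 ⇒ K = (65/243, 61/243)
through K parallel to LN: direction (22/27, -13/27); meets TL at H = (5/39, 1/3)
H = T + t·(L−T) with t = 9/13

t = 9/13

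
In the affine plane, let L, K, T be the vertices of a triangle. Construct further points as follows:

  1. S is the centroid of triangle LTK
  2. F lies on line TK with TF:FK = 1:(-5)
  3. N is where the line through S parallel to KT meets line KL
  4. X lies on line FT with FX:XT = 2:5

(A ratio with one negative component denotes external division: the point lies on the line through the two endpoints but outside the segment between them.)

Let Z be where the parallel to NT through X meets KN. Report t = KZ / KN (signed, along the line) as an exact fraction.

Assign L = (0, 0), K = (1, 0), T = (0, 1) — the answer is frame-independent, so this choice is without loss of generality.
1. S is the centroid of triangle LTK ⇒ S = (1/3, 1/3)
2. F lies on line TK with TF:FK = 1:(-5) ⇒ F = (-1/4, 5/4)
3. N is where the line through S parallel to KT meets line KL ⇒ N = (2/3, 0)
4. X lies on line FT with FX:XT = 2:5 ⇒ X = (-5/28, 33/28)
through X parallel to NT: direction (-2/3, 1); meets KN at Z = (17/28, 0)
Z = K + t·(N−K) with t = 33/28

t = 33/28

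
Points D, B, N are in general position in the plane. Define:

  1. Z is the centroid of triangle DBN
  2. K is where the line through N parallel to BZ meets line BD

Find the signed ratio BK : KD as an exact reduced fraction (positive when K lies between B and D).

Choose coordinates D = (0, 0), B = (1, 0), N = (0, 1).
1. Z is the centroid of triangle DBN ⇒ Z = (1/3, 1/3)
2. K is where the line through N parallel to BZ meets line BD ⇒ K = (2, 0)
K = B + t·(D−B) with t = -1, so BK:KD = t:(1−t) = -1:2

BK:KD = -1/2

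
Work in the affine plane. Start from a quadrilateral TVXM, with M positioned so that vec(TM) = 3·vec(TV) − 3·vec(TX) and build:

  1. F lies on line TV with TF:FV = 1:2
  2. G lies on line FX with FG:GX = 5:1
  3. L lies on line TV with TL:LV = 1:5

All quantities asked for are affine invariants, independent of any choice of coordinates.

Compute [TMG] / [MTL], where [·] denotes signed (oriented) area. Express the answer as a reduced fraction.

[TMG]:[MTL] = -16/3

Assign T = (0, 0), V = (1, 0), X = (0, 1), M = (3, -3) — the answer is frame-independent, so this choice is without loss of generality.
1. F lies on line TV with TF:FV = 1:2 ⇒ F = (1/3, 0)
2. G lies on line FX with FG:GX = 5:1 ⇒ G = (1/18, 5/6)
3. L lies on line TV with TL:LV = 1:5 ⇒ L = (1/6, 0)
2·[TMG] = 8/3, 2·[MTL] = -1/2
[TMG]:[MTL] = 8/3:-1/2 = -16/3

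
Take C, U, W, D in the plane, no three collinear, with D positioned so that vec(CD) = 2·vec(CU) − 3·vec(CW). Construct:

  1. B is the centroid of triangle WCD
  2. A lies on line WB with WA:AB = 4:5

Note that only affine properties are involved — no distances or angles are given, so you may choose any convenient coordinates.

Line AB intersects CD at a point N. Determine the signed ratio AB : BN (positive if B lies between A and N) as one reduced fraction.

Set C = (0, 0), U = (1, 0), W = (0, 1), D = (2, -3); any affine frame gives the same invariant.
1. B is the centroid of triangle WCD ⇒ B = (2/3, -2/3)
2. A lies on line WB with WA:AB = 4:5 ⇒ A = (8/27, 7/27)
line AB meets CD at N = (1, -3/2)
B = A + t·(N−A) with t = 10/19, so AB:BN = 10/19:9/19

AB:BN = 10/9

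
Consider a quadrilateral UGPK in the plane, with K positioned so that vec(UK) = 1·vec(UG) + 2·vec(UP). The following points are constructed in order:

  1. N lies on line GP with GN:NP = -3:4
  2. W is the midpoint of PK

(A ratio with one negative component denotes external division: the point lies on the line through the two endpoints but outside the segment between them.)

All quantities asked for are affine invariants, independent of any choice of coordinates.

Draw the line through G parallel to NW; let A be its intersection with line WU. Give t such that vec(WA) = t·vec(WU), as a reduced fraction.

Work in coordinates with U = (0, 0), G = (1, 0), P = (0, 1), K = (1, 2).
1. N lies on line GP with GN:NP = -3:4 ⇒ N = (4, -3)
2. W is the midpoint of PK ⇒ W = (1/2, 3/2)
through G parallel to NW: direction (-7/2, 9/2); meets WU at A = (3/10, 9/10)
A = W + t·(U−W) with t = 2/5

t = 2/5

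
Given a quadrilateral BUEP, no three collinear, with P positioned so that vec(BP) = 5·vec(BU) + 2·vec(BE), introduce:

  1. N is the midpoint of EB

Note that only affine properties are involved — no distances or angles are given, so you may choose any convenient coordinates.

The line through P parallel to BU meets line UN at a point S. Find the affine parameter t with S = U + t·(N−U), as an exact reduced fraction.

Work in coordinates with B = (0, 0), U = (1, 0), E = (0, 1), P = (5, 2).
1. N is the midpoint of EB ⇒ N = (0, 1/2)
through P parallel to BU: direction (1, 0); meets UN at S = (-3, 2)
S = U + t·(N−U) with t = 4

t = 4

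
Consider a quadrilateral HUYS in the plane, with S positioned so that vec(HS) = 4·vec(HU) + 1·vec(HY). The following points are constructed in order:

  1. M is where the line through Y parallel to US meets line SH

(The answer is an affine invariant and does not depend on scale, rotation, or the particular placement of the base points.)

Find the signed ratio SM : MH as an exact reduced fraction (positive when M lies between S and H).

SM:MH = -4/3

Choose coordinates H = (0, 0), U = (1, 0), Y = (0, 1), S = (4, 1).
1. M is where the line through Y parallel to US meets line SH ⇒ M = (-12, -3)
M = S + t·(H−S) with t = 4, so SM:MH = t:(1−t) = 4:-3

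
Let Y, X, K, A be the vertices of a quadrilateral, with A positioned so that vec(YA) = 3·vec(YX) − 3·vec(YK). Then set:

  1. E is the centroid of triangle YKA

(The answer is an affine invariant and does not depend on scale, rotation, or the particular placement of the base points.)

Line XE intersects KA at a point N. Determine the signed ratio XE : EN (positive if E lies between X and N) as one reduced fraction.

XE:EN = -2

Work in coordinates with Y = (0, 0), X = (1, 0), K = (0, 1), A = (3, -3).
1. E is the centroid of triangle YKA ⇒ E = (1, -2/3)
line XE meets KA at N = (1, -1/3)
E = X + t·(N−X) with t = 2, so XE:EN = 2:-1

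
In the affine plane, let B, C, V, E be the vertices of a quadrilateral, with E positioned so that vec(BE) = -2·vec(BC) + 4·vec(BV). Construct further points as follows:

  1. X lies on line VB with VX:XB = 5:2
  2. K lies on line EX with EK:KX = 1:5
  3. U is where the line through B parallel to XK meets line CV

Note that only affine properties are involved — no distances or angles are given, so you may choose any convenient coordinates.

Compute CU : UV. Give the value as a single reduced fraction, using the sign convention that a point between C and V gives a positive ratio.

Assign B = (0, 0), C = (1, 0), V = (0, 1), E = (-2, 4) — the answer is frame-independent, so this choice is without loss of generality.
1. X lies on line VB with VX:XB = 5:2 ⇒ X = (0, 2/7)
2. K lies on line EX with EK:KX = 1:5 ⇒ K = (-5/3, 71/21)
3. U is where the line through B parallel to XK meets line CV ⇒ U = (-7/6, 13/6)
U = C + t·(V−C) with t = 13/6, so CU:UV = t:(1−t) = 13/6:-7/6

CU:UV = -13/7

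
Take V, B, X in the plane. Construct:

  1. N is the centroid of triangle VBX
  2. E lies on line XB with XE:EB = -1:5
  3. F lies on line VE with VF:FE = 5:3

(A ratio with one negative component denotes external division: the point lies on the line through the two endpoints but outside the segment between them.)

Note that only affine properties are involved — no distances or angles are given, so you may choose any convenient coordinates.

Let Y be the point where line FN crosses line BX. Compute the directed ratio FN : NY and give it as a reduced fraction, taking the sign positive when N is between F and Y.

Choose coordinates V = (0, 0), B = (1, 0), X = (0, 1).
1. N is the centroid of triangle VBX ⇒ N = (1/3, 1/3)
2. E lies on line XB with XE:EB = -1:5 ⇒ E = (-1/4, 5/4)
3. F lies on line VE with VF:FE = 5:3 ⇒ F = (-5/32, 25/32)
line FN meets BX at Y = (17/4, -13/4)
N = F + t·(Y−F) with t = 1/9, so FN:NY = 1/9:8/9

FN:NY = 1/8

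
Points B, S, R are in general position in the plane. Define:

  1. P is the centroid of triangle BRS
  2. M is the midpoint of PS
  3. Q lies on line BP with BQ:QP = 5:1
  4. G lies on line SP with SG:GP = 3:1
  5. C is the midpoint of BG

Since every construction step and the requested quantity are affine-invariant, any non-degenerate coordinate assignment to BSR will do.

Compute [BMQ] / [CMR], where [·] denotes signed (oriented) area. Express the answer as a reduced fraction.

[BMQ]:[CMR] = 10/27

Set B = (0, 0), S = (1, 0), R = (0, 1); any affine frame gives the same invariant.
1. P is the centroid of triangle BRS ⇒ P = (1/3, 1/3)
2. M is the midpoint of PS ⇒ M = (2/3, 1/6)
3. Q lies on line BP with BQ:QP = 5:1 ⇒ Q = (5/18, 5/18)
4. G lies on line SP with SG:GP = 3:1 ⇒ G = (1/2, 1/4)
5. C is the midpoint of BG ⇒ C = (1/4, 1/8)
2·[BMQ] = 5/36, 2·[CMR] = 3/8
[BMQ]:[CMR] = 5/36:3/8 = 10/27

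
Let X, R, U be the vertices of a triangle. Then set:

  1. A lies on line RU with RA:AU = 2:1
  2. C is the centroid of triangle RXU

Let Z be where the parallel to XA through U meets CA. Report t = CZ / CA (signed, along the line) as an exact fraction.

Work in coordinates with X = (0, 0), R = (1, 0), U = (0, 1).
1. A lies on line RU with RA:AU = 2:1 ⇒ A = (1/3, 2/3)
2. C is the centroid of triangle RXU ⇒ C = (1/3, 1/3)
through U parallel to XA: direction (1/3, 2/3); meets CA at Z = (1/3, 5/3)
Z = C + t·(A−C) with t = 4

t = 4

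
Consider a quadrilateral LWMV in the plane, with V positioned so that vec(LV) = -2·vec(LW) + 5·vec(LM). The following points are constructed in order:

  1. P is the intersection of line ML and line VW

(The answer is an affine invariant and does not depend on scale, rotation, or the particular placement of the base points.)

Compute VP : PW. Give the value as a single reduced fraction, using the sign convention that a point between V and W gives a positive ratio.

VP:PW = 2

Set L = (0, 0), W = (1, 0), M = (0, 1), V = (-2, 5); any affine frame gives the same invariant.
1. P is the intersection of line ML and line VW ⇒ P = (0, 5/3)
P = V + t·(W−V) with t = 2/3, so VP:PW = t:(1−t) = 2/3:1/3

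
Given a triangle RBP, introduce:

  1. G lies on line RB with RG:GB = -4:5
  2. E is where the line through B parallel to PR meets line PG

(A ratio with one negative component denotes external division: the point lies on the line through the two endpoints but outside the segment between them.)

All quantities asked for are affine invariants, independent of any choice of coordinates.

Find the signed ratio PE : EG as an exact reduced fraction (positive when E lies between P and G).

Work in coordinates with R = (0, 0), B = (1, 0), P = (0, 1).
1. G lies on line RB with RG:GB = -4:5 ⇒ G = (-4, 0)
2. E is where the line through B parallel to PR meets line PG ⇒ E = (1, 5/4)
E = P + t·(G−P) with t = -1/4, so PE:EG = t:(1−t) = -1/4:5/4

PE:EG = -1/5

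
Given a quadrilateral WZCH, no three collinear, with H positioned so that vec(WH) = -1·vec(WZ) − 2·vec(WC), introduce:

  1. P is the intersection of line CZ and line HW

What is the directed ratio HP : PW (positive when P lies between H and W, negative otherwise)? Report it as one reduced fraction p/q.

Set W = (0, 0), Z = (1, 0), C = (0, 1), H = (-1, -2); any affine frame gives the same invariant.
1. P is the intersection of line CZ and line HW ⇒ P = (1/3, 2/3)
P = H + t·(W−H) with t = 4/3, so HP:PW = t:(1−t) = 4/3:-1/3

HP:PW = -4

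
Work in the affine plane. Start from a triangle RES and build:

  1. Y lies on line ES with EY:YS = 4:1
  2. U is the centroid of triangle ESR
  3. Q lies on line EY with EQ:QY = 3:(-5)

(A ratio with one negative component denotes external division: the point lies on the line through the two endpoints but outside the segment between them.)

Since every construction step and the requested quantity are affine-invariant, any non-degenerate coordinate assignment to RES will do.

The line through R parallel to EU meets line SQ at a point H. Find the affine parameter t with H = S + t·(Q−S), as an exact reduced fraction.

Set R = (0, 0), E = (1, 0), S = (0, 1); any affine frame gives the same invariant.
1. Y lies on line ES with EY:YS = 4:1 ⇒ Y = (1/5, 4/5)
2. U is the centroid of triangle ESR ⇒ U = (1/3, 1/3)
3. Q lies on line EY with EQ:QY = 3:(-5) ⇒ Q = (11/5, -6/5)
through R parallel to EU: direction (-2/3, 1/3); meets SQ at H = (2, -1)
H = S + t·(Q−S) with t = 10/11

t = 10/11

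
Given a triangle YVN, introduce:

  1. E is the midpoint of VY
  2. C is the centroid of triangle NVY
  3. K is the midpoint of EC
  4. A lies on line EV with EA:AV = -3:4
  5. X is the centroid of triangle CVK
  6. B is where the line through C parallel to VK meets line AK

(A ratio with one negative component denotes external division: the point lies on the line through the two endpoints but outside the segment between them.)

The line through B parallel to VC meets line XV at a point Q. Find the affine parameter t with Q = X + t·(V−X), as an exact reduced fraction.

t = 13/4

Assign Y = (0, 0), V = (1, 0), N = (0, 1) — the answer is frame-independent, so this choice is without loss of generality.
1. E is the midpoint of VY ⇒ E = (1/2, 0)
2. C is the centroid of triangle NVY ⇒ C = (1/3, 1/3)
3. K is the midpoint of EC ⇒ K = (5/12, 1/6)
4. A lies on line EV with EA:AV = -3:4 ⇒ A = (-1, 0)
5. X is the centroid of triangle CVK ⇒ X = (7/12, 1/6)
6. B is where the line through C parallel to VK meets line AK ⇒ B = (37/48, 5/24)
through B parallel to VC: direction (-2/3, 1/3); meets XV at Q = (31/16, -3/8)
Q = X + t·(V−X) with t = 13/4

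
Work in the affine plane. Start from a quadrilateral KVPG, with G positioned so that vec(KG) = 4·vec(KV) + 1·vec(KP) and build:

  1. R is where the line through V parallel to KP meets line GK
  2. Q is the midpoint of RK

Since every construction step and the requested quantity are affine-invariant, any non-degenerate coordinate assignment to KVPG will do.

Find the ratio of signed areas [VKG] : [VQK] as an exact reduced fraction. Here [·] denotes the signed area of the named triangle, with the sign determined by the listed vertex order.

Set K = (0, 0), V = (1, 0), P = (0, 1), G = (4, 1); any affine frame gives the same invariant.
1. R is where the line through V parallel to KP meets line GK ⇒ R = (1, 1/4)
2. Q is the midpoint of RK ⇒ Q = (1/2, 1/8)
2·[VKG] = -1, 2·[VQK] = 1/8
[VKG]:[VQK] = -1:1/8 = -8

[VKG]:[VQK] = -8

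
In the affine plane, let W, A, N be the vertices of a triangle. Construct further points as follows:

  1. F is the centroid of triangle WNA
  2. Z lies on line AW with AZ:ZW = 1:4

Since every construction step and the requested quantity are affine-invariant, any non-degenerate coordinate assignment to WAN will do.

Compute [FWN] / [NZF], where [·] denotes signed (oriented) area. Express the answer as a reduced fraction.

[FWN]:[NZF] = 5/3

Set W = (0, 0), A = (1, 0), N = (0, 1); any affine frame gives the same invariant.
1. F is the centroid of triangle WNA ⇒ F = (1/3, 1/3)
2. Z lies on line AW with AZ:ZW = 1:4 ⇒ Z = (4/5, 0)
2·[FWN] = -1/3, 2·[NZF] = -1/5
[FWN]:[NZF] = -1/3:-1/5 = 5/3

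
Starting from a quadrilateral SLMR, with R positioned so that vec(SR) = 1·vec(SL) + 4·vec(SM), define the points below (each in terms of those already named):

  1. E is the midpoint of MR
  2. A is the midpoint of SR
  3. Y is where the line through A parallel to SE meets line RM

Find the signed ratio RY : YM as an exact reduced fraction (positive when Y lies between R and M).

RY:YM = 1/3

Assign S = (0, 0), L = (1, 0), M = (0, 1), R = (1, 4) — the answer is frame-independent, so this choice is without loss of generality.
1. E is the midpoint of MR ⇒ E = (1/2, 5/2)
2. A is the midpoint of SR ⇒ A = (1/2, 2)
3. Y is where the line through A parallel to SE meets line RM ⇒ Y = (3/4, 13/4)
Y = R + t·(M−R) with t = 1/4, so RY:YM = t:(1−t) = 1/4:3/4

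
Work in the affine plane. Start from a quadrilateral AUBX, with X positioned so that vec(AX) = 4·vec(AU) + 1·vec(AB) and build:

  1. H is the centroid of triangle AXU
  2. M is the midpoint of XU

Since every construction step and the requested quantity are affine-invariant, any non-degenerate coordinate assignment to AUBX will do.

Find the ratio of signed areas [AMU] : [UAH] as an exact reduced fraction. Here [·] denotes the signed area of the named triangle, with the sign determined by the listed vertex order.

[AMU]:[UAH] = 3/2

Assign A = (0, 0), U = (1, 0), B = (0, 1), X = (4, 1) — the answer is frame-independent, so this choice is without loss of generality.
1. H is the centroid of triangle AXU ⇒ H = (5/3, 1/3)
2. M is the midpoint of XU ⇒ M = (5/2, 1/2)
2·[AMU] = -1/2, 2·[UAH] = -1/3
[AMU]:[UAH] = -1/2:-1/3 = 3/2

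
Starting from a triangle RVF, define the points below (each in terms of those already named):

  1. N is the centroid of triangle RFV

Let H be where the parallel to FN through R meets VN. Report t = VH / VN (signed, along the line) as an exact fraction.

t = 2

Assign R = (0, 0), V = (1, 0), F = (0, 1) — the answer is frame-independent, so this choice is without loss of generality.
1. N is the centroid of triangle RFV ⇒ N = (1/3, 1/3)
through R parallel to FN: direction (1/3, -2/3); meets VN at H = (-1/3, 2/3)
H = V + t·(N−V) with t = 2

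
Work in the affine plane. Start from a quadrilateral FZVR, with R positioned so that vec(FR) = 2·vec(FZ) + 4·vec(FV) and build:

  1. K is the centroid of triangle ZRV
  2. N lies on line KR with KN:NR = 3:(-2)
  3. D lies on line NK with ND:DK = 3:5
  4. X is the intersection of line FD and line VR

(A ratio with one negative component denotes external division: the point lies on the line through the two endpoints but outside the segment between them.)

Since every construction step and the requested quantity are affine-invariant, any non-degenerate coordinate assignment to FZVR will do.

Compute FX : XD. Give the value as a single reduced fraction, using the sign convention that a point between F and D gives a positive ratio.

Choose coordinates F = (0, 0), Z = (1, 0), V = (0, 1), R = (2, 4).
1. K is the centroid of triangle ZRV ⇒ K = (1, 5/3)
2. N lies on line KR with KN:NR = 3:(-2) ⇒ N = (4, 26/3)
3. D lies on line NK with ND:DK = 3:5 ⇒ D = (23/8, 145/24)
4. X is the intersection of line FD and line VR ⇒ X = (138/83, 290/83)
X = F + t·(D−F) with t = 48/83, so FX:XD = t:(1−t) = 48/83:35/83

FX:XD = 48/35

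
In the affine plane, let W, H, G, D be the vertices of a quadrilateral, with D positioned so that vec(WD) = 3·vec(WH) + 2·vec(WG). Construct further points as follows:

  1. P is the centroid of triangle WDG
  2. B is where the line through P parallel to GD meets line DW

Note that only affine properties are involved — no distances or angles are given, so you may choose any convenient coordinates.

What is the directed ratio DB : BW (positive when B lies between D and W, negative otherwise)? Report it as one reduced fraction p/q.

DB:BW = 1/2

Work in coordinates with W = (0, 0), H = (1, 0), G = (0, 1), D = (3, 2).
1. P is the centroid of triangle WDG ⇒ P = (1, 1)
2. B is where the line through P parallel to GD meets line DW ⇒ B = (2, 4/3)
B = D + t·(W−D) with t = 1/3, so DB:BW = t:(1−t) = 1/3:2/3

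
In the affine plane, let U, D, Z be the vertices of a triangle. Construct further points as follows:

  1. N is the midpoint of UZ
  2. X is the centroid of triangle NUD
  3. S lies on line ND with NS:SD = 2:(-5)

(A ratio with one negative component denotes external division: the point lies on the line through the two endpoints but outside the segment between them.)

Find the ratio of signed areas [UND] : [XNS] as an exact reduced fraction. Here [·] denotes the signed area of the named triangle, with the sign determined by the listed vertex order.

Work in coordinates with U = (0, 0), D = (1, 0), Z = (0, 1).
1. N is the midpoint of UZ ⇒ N = (0, 1/2)
2. X is the centroid of triangle NUD ⇒ X = (1/3, 1/6)
3. S lies on line ND with NS:SD = 2:(-5) ⇒ S = (-2/3, 5/6)
2·[UND] = -1/2, 2·[XNS] = 1/9
[UND]:[XNS] = -1/2:1/9 = -9/2

[UND]:[XNS] = -9/2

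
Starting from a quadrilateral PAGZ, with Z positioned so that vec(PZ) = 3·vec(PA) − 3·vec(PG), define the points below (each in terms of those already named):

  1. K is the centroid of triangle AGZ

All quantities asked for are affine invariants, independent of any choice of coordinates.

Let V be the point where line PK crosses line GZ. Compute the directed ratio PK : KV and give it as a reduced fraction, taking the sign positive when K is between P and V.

PK:KV = -10

Choose coordinates P = (0, 0), A = (1, 0), G = (0, 1), Z = (3, -3).
1. K is the centroid of triangle AGZ ⇒ K = (4/3, -2/3)
line PK meets GZ at V = (6/5, -3/5)
K = P + t·(V−P) with t = 10/9, so PK:KV = 10/9:-1/9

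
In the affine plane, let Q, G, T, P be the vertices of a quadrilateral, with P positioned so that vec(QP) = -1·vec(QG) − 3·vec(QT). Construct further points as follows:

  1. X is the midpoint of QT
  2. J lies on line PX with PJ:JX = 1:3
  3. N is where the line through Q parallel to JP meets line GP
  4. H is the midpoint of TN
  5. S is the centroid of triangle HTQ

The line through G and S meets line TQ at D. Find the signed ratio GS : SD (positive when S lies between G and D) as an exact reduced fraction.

GS:SD = -9

Choose coordinates Q = (0, 0), G = (1, 0), T = (0, 1), P = (-1, -3).
1. X is the midpoint of QT ⇒ X = (0, 1/2)
2. J lies on line PX with PJ:JX = 1:3 ⇒ J = (-3/4, -17/8)
3. N is where the line through Q parallel to JP meets line GP ⇒ N = (-3/4, -21/8)
4. H is the midpoint of TN ⇒ H = (-3/8, -13/16)
5. S is the centroid of triangle HTQ ⇒ S = (-1/8, 1/16)
line GS meets TQ at D = (0, 1/18)
S = G + t·(D−G) with t = 9/8, so GS:SD = 9/8:-1/8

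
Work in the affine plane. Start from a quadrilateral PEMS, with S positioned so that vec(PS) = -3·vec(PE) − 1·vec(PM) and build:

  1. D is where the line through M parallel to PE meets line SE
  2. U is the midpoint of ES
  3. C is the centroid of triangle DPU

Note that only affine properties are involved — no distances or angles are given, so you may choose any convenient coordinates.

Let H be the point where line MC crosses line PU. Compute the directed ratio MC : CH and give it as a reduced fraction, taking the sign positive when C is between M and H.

MC:CH = -3

Choose coordinates P = (0, 0), E = (1, 0), M = (0, 1), S = (-3, -1).
1. D is where the line through M parallel to PE meets line SE ⇒ D = (5, 1)
2. U is the midpoint of ES ⇒ U = (-1, -1/2)
3. C is the centroid of triangle DPU ⇒ C = (4/3, 1/6)
line MC meets PU at H = (8/9, 4/9)
C = M + t·(H−M) with t = 3/2, so MC:CH = 3/2:-1/2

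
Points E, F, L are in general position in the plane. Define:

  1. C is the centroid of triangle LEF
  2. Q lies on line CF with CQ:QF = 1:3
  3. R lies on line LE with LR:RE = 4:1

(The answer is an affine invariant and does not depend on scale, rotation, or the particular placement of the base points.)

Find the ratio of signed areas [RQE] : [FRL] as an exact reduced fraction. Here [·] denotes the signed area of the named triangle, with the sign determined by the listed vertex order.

[RQE]:[FRL] = 1/8

Assign E = (0, 0), F = (1, 0), L = (0, 1) — the answer is frame-independent, so this choice is without loss of generality.
1. C is the centroid of triangle LEF ⇒ C = (1/3, 1/3)
2. Q lies on line CF with CQ:QF = 1:3 ⇒ Q = (1/2, 1/4)
3. R lies on line LE with LR:RE = 4:1 ⇒ R = (0, 1/5)
2·[RQE] = -1/10, 2·[FRL] = -4/5
[RQE]:[FRL] = -1/10:-4/5 = 1/8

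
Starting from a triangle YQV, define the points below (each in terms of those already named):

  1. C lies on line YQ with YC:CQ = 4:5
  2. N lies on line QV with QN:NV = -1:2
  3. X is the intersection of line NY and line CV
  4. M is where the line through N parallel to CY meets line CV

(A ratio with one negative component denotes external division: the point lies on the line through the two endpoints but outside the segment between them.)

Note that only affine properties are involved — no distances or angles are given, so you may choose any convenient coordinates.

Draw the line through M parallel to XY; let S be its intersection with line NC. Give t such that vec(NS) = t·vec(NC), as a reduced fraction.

Choose coordinates Y = (0, 0), Q = (1, 0), V = (0, 1).
1. C lies on line YQ with YC:CQ = 4:5 ⇒ C = (4/9, 0)
2. N lies on line QV with QN:NV = -1:2 ⇒ N = (2, -1)
3. X is the intersection of line NY and line CV ⇒ X = (4/7, -2/7)
4. M is where the line through N parallel to CY meets line CV ⇒ M = (8/9, -1)
through M parallel to XY: direction (-4/7, 2/7); meets NC at S = (53/9, -7/2)
S = N + t·(C−N) with t = -5/2

t = -5/2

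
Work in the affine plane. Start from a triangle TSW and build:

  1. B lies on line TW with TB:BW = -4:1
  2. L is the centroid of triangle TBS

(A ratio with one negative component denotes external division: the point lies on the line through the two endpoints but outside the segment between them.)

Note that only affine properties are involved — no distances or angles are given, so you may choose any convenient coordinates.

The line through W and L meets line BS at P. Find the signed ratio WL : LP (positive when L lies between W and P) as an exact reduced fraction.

Assign T = (0, 0), S = (1, 0), W = (0, 1) — the answer is frame-independent, so this choice is without loss of generality.
1. B lies on line TW with TB:BW = -4:1 ⇒ B = (0, 4/3)
2. L is the centroid of triangle TBS ⇒ L = (1/3, 4/9)
line WL meets BS at P = (-1, 8/3)
L = W + t·(P−W) with t = -1/3, so WL:LP = -1/3:4/3

WL:LP = -1/4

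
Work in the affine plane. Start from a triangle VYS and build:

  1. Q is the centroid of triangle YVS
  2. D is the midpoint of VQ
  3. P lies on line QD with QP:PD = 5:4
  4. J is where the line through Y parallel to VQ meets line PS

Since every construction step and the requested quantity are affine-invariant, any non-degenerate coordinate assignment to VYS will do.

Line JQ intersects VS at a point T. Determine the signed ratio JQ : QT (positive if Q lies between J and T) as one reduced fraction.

JQ:QT = 4/9

Work in coordinates with V = (0, 0), Y = (1, 0), S = (0, 1).
1. Q is the centroid of triangle YVS ⇒ Q = (1/3, 1/3)
2. D is the midpoint of VQ ⇒ D = (1/6, 1/6)
3. P lies on line QD with QP:PD = 5:4 ⇒ P = (13/54, 13/54)
4. J is where the line through Y parallel to VQ meets line PS ⇒ J = (13/27, -14/27)
line JQ meets VS at T = (0, 9/4)
Q = J + t·(T−J) with t = 4/13, so JQ:QT = 4/13:9/13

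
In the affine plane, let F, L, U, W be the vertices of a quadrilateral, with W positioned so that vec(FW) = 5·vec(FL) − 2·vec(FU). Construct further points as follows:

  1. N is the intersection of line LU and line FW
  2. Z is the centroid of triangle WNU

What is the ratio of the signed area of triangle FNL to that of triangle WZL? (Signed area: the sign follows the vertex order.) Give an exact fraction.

[FNL]:[WZL] = 3

Set F = (0, 0), L = (1, 0), U = (0, 1), W = (5, -2); any affine frame gives the same invariant.
1. N is the intersection of line LU and line FW ⇒ N = (5/3, -2/3)
2. Z is the centroid of triangle WNU ⇒ Z = (20/9, -5/9)
2·[FNL] = 2/3, 2·[WZL] = 2/9
[FNL]:[WZL] = 2/3:2/9 = 3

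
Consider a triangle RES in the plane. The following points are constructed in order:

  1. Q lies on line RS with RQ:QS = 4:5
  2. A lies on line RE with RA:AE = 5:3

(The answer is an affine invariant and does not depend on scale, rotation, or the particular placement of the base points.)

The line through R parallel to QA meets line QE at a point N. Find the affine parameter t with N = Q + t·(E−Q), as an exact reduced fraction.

t = -5/3

Set R = (0, 0), E = (1, 0), S = (0, 1); any affine frame gives the same invariant.
1. Q lies on line RS with RQ:QS = 4:5 ⇒ Q = (0, 4/9)
2. A lies on line RE with RA:AE = 5:3 ⇒ A = (5/8, 0)
through R parallel to QA: direction (5/8, -4/9); meets QE at N = (-5/3, 32/27)
N = Q + t·(E−Q) with t = -5/3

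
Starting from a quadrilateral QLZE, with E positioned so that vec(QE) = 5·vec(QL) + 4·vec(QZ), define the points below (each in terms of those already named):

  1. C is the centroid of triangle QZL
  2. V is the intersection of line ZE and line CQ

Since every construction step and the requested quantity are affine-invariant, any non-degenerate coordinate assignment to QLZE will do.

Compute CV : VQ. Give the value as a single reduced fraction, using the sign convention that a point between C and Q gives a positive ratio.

CV:VQ = -13/15

Set Q = (0, 0), L = (1, 0), Z = (0, 1), E = (5, 4); any affine frame gives the same invariant.
1. C is the centroid of triangle QZL ⇒ C = (1/3, 1/3)
2. V is the intersection of line ZE and line CQ ⇒ V = (5/2, 5/2)
V = C + t·(Q−C) with t = -13/2, so CV:VQ = t:(1−t) = -13/2:15/2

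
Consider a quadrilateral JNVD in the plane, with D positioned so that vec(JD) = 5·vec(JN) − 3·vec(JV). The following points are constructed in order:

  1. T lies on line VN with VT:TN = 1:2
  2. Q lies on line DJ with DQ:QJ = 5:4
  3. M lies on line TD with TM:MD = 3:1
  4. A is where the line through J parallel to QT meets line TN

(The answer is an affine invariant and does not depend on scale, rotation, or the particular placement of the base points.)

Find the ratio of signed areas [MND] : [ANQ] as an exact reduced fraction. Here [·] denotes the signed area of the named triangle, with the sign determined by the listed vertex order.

Work in coordinates with J = (0, 0), N = (1, 0), V = (0, 1), D = (5, -3).
1. T lies on line VN with VT:TN = 1:2 ⇒ T = (1/3, 2/3)
2. Q lies on line DJ with DQ:QJ = 5:4 ⇒ Q = (20/9, -4/3)
3. M lies on line TD with TM:MD = 3:1 ⇒ M = (23/6, -25/12)
4. A is where the line through J parallel to QT meets line TN ⇒ A = (-17, 18)
2·[MND] = 1/6, 2·[ANQ] = -2
[MND]:[ANQ] = 1/6:-2 = -1/12

[MND]:[ANQ] = -1/12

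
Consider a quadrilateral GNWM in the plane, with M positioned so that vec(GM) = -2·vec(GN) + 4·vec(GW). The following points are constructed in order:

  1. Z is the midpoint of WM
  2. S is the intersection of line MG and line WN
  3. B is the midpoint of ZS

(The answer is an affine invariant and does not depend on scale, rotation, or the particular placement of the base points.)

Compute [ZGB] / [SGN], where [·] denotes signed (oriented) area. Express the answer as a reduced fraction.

[ZGB]:[SGN] = -1/8

Work in coordinates with G = (0, 0), N = (1, 0), W = (0, 1), M = (-2, 4).
1. Z is the midpoint of WM ⇒ Z = (-1, 5/2)
2. S is the intersection of line MG and line WN ⇒ S = (-1, 2)
3. B is the midpoint of ZS ⇒ B = (-1, 9/4)
2·[ZGB] = -1/4, 2·[SGN] = 2
[ZGB]:[SGN] = -1/4:2 = -1/8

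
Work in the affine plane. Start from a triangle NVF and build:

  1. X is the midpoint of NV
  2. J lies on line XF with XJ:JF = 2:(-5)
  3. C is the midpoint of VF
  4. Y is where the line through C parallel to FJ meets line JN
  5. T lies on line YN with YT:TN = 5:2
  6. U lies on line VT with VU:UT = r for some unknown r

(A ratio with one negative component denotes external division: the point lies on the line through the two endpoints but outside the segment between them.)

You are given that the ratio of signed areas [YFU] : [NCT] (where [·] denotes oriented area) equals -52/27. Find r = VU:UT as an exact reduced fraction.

Choose coordinates N = (0, 0), V = (1, 0), F = (0, 1).
1. X is the midpoint of NV ⇒ X = (1/2, 0)
2. J lies on line XF with XJ:JF = 2:(-5) ⇒ J = (5/6, -2/3)
3. C is the midpoint of VF ⇒ C = (1/2, 1/2)
4. Y is where the line through C parallel to FJ meets line JN ⇒ Y = (5/4, -1)
5. T lies on line YN with YT:TN = 5:2 ⇒ T = (5/14, -2/7)
6. With VU:UT = r, write λ = r/(r+1) so U = V + λ·(T−V); U is affine-linear in λ
Every point depending on U is an affine combination of U and λ-independent points, so each such coordinate is linear in λ; the λ² term in each signed area is a multiple of (T−V)×(T−V) = 0, so 2·[YFU] and 2·[NCT] are each linear in λ. Evaluating at λ=0 and λ=1:
  2·[YFU] = 23/14·λ − 3/4,   2·[NCT] = -9/28
So [YFU]:[NCT] = (23/14·λ − 3/4) / (-9/28). Setting this equal to -52/27:
  23/14·λ − 3/4 = -52/27·(-9/28)  ⇒  λ = 5/6
Then r = λ/(1−λ) = (5/6)/(1/6) = 5. Check: with r = 5, U = (13/28, -5/21) and [YFU]:[NCT] = -52/27 as required.

r = 5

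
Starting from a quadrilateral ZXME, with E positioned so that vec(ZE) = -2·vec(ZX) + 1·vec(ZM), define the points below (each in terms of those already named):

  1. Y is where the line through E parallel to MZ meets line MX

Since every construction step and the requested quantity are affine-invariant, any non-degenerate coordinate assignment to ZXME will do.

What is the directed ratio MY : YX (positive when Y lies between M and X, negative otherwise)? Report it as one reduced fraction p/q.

Work in coordinates with Z = (0, 0), X = (1, 0), M = (0, 1), E = (-2, 1).
1. Y is where the line through E parallel to MZ meets line MX ⇒ Y = (-2, 3)
Y = M + t·(X−M) with t = -2, so MY:YX = t:(1−t) = -2:3

MY:YX = -2/3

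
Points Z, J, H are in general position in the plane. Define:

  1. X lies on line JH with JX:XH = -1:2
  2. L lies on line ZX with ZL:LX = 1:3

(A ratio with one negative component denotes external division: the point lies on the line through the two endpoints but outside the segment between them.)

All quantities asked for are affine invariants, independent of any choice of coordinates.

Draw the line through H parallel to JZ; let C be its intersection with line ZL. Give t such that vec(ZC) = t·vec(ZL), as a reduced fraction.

t = -4

Work in coordinates with Z = (0, 0), J = (1, 0), H = (0, 1).
1. X lies on line JH with JX:XH = -1:2 ⇒ X = (2, -1)
2. L lies on line ZX with ZL:LX = 1:3 ⇒ L = (1/2, -1/4)
through H parallel to JZ: direction (-1, 0); meets ZL at C = (-2, 1)
C = Z + t·(L−Z) with t = -4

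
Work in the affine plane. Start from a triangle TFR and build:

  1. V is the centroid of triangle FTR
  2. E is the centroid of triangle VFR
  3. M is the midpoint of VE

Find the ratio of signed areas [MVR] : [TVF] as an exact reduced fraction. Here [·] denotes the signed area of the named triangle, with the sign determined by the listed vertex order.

Choose coordinates T = (0, 0), F = (1, 0), R = (0, 1).
1. V is the centroid of triangle FTR ⇒ V = (1/3, 1/3)
2. E is the centroid of triangle VFR ⇒ E = (4/9, 4/9)
3. M is the midpoint of VE ⇒ M = (7/18, 7/18)
2·[MVR] = -1/18, 2·[TVF] = -1/3
[MVR]:[TVF] = -1/18:-1/3 = 1/6

[MVR]:[TVF] = 1/6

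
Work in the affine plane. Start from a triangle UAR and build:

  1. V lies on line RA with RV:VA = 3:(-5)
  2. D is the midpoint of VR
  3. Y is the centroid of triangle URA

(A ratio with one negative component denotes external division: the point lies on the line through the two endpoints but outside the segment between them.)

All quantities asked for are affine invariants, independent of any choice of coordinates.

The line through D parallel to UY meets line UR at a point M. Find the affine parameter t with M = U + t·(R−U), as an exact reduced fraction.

t = 5/2

Assign U = (0, 0), A = (1, 0), R = (0, 1) — the answer is frame-independent, so this choice is without loss of generality.
1. V lies on line RA with RV:VA = 3:(-5) ⇒ V = (-3/2, 5/2)
2. D is the midpoint of VR ⇒ D = (-3/4, 7/4)
3. Y is the centroid of triangle URA ⇒ Y = (1/3, 1/3)
through D parallel to UY: direction (1/3, 1/3); meets UR at M = (0, 5/2)
M = U + t·(R−U) with t = 5/2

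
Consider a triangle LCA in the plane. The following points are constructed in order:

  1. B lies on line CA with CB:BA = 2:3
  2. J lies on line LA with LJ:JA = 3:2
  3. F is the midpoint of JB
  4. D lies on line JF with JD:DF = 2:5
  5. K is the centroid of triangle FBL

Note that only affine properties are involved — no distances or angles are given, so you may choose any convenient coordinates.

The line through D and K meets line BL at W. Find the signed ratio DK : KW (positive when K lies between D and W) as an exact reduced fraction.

DK:KW = 29/7

Work in coordinates with L = (0, 0), C = (1, 0), A = (0, 1).
1. B lies on line CA with CB:BA = 2:3 ⇒ B = (3/5, 2/5)
2. J lies on line LA with LJ:JA = 3:2 ⇒ J = (0, 3/5)
3. F is the midpoint of JB ⇒ F = (3/10, 1/2)
4. D lies on line JF with JD:DF = 2:5 ⇒ D = (3/35, 4/7)
5. K is the centroid of triangle FBL ⇒ K = (3/10, 3/10)
line DK meets BL at W = (51/145, 34/145)
K = D + t·(W−D) with t = 29/36, so DK:KW = 29/36:7/36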